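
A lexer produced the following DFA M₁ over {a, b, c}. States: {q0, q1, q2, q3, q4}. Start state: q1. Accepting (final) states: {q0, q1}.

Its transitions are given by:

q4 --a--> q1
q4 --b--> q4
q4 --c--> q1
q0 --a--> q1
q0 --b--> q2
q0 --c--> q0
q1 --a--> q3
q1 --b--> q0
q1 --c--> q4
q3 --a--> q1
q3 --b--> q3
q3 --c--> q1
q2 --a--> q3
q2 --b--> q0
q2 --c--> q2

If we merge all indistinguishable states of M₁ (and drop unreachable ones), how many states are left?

P0 = {q0,q1} | {q2,q3,q4}.
Split {q0,q1} by δ(·,a) → {q0} and {q1}.
Refine {q2,q3,q4} on symbol a: members go to different blocks, giving {q3,q4} and {q2}.
Stable partition: {q0} | {q3,q4} | {q1} | {q2} — 4 equivalence classes.

4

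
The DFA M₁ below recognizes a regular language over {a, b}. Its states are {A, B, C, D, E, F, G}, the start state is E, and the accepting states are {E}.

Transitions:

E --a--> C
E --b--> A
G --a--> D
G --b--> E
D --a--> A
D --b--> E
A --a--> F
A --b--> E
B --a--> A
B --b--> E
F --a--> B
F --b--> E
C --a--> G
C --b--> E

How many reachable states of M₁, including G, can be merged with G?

6

Initial partition by acceptance: {E} | {A,B,C,D,F,G}.
Stable partition: {E} | {A,B,C,D,F,G} — 2 equivalence classes.
State G belongs to the block {A,B,C,D,F,G}, which has 6 states.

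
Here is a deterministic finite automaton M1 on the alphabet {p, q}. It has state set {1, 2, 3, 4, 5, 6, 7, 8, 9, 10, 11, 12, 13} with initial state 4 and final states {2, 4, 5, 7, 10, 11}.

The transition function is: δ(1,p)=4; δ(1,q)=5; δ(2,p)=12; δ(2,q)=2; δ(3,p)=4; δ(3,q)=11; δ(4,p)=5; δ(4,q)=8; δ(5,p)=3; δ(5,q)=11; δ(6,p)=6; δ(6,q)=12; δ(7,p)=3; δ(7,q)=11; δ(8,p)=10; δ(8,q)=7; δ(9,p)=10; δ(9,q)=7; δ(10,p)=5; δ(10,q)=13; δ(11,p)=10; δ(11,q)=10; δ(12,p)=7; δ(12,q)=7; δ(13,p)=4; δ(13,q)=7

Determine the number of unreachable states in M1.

5

No path from 4 leads to 1, 2, 6, 9, 12; the other 8 states are all reachable.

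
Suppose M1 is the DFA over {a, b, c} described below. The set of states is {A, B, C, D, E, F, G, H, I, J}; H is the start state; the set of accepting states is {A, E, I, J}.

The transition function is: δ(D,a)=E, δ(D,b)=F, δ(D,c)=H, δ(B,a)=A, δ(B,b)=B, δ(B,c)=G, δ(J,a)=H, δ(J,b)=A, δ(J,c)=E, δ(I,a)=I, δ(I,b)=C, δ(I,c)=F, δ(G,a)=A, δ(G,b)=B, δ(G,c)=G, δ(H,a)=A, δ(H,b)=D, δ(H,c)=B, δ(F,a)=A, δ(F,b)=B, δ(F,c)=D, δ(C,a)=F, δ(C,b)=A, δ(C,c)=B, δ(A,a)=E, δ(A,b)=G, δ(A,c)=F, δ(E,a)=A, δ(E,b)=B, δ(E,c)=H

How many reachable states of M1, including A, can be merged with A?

First remove the unreachable states {C,I,J}; 7 states remain.
P0 = {A,E} | {B,D,F,G,H}.
No further refinement is possible. Final partition (2 blocks): {A,E} | {B,D,F,G,H}.
The equivalence class containing A is {A,E}, of size 2.

2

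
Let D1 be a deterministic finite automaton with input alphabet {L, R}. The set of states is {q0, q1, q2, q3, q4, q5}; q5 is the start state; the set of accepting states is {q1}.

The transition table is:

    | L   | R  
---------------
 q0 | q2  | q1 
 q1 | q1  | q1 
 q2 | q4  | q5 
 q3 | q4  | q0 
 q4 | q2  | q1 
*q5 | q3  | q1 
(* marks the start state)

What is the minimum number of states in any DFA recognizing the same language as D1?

All states are reachable from the start state.
Start with accepting vs non-accepting: {q1} | {q0,q2,q3,q4,q5}.
Split {q0,q2,q3,q4,q5} by δ(·,R) → {q0,q4,q5} and {q2,q3}.
The partition is now stable with 3 blocks: {q1} | {q0,q4,q5} | {q2,q3}.

3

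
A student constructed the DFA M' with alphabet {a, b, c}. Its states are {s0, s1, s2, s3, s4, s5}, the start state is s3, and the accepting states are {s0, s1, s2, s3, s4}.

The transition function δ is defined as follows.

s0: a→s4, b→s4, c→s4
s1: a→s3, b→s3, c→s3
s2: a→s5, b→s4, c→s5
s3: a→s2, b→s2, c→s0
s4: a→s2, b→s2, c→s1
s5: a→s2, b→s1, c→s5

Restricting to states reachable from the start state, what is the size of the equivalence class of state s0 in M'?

P0 = {s0,s1,s2,s3,s4} | {s5}.
Refine {s0,s1,s2,s3,s4} on symbol a: members go to different blocks, giving {s0,s1,s3,s4} and {s2}.
Refine {s0,s1,s3,s4} on symbol a: members go to different blocks, giving {s0,s1} and {s3,s4}.
No further refinement is possible. Final partition (4 blocks): {s0,s1} | {s5} | {s2} | {s3,s4}.
The equivalence class containing s0 is {s0,s1}, of size 2.

2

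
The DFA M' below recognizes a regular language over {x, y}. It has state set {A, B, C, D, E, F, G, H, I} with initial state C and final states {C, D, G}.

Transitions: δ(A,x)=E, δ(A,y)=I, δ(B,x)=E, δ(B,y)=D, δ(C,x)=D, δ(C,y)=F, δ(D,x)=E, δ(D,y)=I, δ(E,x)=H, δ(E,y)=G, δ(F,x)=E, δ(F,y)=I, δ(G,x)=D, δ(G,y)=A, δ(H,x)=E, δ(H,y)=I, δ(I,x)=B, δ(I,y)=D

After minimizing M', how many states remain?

All states are reachable from the start state.
P0 = {C,D,G} | {A,B,E,F,H,I}.
On input x, block {C,D,G} splits into {C,G} and {D}.
Split {A,B,E,F,H,I} by δ(·,y) → {A,F,H} and {B,I} and {E}.
Split {B,I} by δ(·,x) → {B} and {I}.
No further refinement is possible. Final partition (6 blocks): {C,G} | {A,F,H} | {D} | {B} | {E} | {I}.

6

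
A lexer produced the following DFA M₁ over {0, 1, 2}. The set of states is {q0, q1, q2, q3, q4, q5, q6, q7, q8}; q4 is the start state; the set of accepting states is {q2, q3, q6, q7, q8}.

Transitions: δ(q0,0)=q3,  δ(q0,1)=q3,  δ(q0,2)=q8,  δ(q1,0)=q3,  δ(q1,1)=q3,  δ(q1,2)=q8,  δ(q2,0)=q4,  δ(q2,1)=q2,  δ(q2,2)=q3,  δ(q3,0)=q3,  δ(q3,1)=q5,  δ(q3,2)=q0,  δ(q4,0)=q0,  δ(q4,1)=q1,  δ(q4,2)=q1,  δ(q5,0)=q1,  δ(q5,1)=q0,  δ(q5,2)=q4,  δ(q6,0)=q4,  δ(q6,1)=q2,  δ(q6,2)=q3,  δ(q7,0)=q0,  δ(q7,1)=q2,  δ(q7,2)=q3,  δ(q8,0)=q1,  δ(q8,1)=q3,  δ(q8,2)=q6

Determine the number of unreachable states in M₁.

1

BFS from q4 reaches {q0, q1, q2, q3, q4, q5, q6, q8}; the 1 state(s) q7 are never visited.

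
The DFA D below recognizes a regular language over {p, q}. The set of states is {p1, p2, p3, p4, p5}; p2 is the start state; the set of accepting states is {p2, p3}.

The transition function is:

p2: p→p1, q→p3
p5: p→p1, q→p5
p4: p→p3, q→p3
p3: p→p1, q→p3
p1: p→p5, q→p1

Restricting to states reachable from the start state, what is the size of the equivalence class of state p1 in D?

2

First remove the unreachable states {p4}; 4 states remain.
Initial partition by acceptance: {p2,p3} | {p1,p5}.
No further refinement is possible. Final partition (2 blocks): {p2,p3} | {p1,p5}.
The equivalence class containing p1 is {p1,p5}, of size 2.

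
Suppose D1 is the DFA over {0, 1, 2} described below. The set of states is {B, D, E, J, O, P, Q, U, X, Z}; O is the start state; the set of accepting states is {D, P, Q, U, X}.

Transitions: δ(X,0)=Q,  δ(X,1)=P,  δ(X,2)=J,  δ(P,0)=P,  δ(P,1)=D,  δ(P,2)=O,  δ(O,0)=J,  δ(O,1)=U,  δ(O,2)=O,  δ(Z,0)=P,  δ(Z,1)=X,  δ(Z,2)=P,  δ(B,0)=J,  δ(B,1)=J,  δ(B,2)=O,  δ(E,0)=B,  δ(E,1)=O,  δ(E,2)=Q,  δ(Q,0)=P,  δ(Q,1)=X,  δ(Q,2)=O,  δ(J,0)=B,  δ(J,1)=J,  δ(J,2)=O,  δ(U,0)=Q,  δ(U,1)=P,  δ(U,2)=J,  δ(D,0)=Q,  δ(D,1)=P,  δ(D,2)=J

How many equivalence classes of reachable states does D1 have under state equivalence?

States {E,Z} cannot be reached from the start state, so discard them.
Start with accepting vs non-accepting: {D,P,Q,U,X} | {B,J,O}.
On input 1, block {B,J,O} splits into {B,J} and {O}.
Split {D,P,Q,U,X} by δ(·,2) → {D,U,X} and {P,Q}.
No further refinement is possible. Final partition (4 blocks): {D,U,X} | {B,J} | {O} | {P,Q}.

4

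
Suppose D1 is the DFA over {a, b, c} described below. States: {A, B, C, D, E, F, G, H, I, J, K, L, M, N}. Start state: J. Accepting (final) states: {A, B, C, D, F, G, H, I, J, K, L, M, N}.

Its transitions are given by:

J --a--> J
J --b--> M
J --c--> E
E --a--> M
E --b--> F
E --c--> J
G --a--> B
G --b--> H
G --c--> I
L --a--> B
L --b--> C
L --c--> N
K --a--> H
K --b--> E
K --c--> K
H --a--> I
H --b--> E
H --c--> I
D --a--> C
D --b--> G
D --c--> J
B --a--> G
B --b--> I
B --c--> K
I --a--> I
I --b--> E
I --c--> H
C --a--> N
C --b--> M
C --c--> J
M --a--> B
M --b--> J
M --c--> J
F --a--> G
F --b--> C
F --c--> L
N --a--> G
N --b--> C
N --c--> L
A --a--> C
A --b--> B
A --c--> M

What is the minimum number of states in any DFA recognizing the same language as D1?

7

States {A,D} cannot be reached from the start state, so discard them.
Initial partition by acceptance: {B,C,F,G,H,I,J,K,L,M,N} | {E}.
Refine {B,C,F,G,H,I,J,K,L,M,N} on symbol b: members go to different blocks, giving {B,C,F,G,J,L,M,N} and {H,I,K}.
Split {B,C,F,G,J,L,M,N} by δ(·,b) → {C,F,J,L,M,N} and {B,G}.
Refine {C,F,J,L,M,N} on symbol a: members go to different blocks, giving {F,L,M,N} and {C,J}.
Refine {F,L,M,N} on symbol c: members go to different blocks, giving {F,L,N} and {M}.
Refine {C,J} on symbol a: members go to different blocks, giving {C} and {J}.
No further refinement is possible. Final partition (7 blocks): {F,L,N} | {E} | {H,I,K} | {B,G} | {C} | {M} | {J}.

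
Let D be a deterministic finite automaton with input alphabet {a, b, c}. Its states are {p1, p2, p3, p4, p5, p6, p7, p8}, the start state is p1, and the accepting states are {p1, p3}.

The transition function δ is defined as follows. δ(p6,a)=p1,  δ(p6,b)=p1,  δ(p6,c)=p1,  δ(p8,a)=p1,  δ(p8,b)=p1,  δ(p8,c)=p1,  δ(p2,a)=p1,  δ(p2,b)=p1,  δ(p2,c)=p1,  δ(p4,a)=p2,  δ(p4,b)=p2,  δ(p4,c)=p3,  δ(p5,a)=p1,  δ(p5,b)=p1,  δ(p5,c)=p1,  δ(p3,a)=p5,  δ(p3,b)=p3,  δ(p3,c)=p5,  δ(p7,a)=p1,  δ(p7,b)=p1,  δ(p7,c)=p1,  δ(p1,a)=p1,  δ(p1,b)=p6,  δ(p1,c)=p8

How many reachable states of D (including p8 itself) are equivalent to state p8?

Reachable states from the start: {p1,p6,p8}. Unreachable: {p2,p3,p4,p5,p7} — drop them.
P0 = {p1} | {p6,p8}.
The partition is now stable with 2 blocks: {p1} | {p6,p8}.
The equivalence class containing p8 is {p6,p8}, of size 2.

2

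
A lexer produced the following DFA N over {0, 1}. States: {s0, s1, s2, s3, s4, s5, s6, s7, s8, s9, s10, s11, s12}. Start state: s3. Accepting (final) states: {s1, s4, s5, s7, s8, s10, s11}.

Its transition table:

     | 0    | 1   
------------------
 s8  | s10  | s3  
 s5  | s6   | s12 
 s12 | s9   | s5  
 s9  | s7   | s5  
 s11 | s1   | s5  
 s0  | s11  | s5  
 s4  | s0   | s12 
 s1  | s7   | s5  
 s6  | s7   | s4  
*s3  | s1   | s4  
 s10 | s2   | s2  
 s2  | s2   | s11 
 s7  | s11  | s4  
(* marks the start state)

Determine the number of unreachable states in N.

3

No path from s3 leads to s2, s8, s10; the other 10 states are all reachable.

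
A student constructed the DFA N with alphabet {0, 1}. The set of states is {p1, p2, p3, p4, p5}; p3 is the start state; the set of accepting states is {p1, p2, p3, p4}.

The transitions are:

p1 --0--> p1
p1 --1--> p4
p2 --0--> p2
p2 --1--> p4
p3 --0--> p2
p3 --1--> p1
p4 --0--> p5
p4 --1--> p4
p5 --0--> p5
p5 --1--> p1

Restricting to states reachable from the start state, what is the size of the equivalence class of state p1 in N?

Every state is reachable, so we keep all 5.
Start with accepting vs non-accepting: {p1,p2,p3,p4} | {p5}.
Refine {p1,p2,p3,p4} on symbol 0: members go to different blocks, giving {p1,p2,p3} and {p4}.
On input 1, block {p1,p2,p3} splits into {p1,p2} and {p3}.
Stable partition: {p1,p2} | {p5} | {p4} | {p3} — 4 equivalence classes.
State p1 belongs to the block {p1,p2}, which has 2 states.

2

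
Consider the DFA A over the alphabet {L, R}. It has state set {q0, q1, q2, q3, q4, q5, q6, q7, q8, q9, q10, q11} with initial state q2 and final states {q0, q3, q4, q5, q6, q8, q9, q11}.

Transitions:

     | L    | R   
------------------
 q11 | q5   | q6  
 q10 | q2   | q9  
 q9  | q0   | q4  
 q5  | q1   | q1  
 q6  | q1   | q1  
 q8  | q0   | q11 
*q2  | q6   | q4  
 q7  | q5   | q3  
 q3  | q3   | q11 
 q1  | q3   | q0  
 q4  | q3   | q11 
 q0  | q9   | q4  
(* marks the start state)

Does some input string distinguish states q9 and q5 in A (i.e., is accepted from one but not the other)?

Yes

Reachable states from the start: {q0,q1,q2,q3,q4,q5,q6,q9,q11}. Unreachable: {q7,q8,q10} — drop them.
Start with accepting vs non-accepting: {q0,q3,q4,q5,q6,q9,q11} | {q1,q2}.
On input L, block {q0,q3,q4,q5,q6,q9,q11} splits into {q0,q3,q4,q9,q11} and {q5,q6}.
Split {q0,q3,q4,q9,q11} by δ(·,L) → {q0,q3,q4,q9} and {q11}.
Split {q0,q3,q4,q9} by δ(·,R) → {q0,q9} and {q3,q4}.
Refine {q1,q2} on symbol L: members go to different blocks, giving {q1} and {q2}.
Stable partition: {q0,q9} | {q1} | {q5,q6} | {q11} | {q3,q4} | {q2} — 6 equivalence classes.
q9 and q5 end up in different blocks, so they are distinguishable. For instance, the string 'L' is accepted from only q9.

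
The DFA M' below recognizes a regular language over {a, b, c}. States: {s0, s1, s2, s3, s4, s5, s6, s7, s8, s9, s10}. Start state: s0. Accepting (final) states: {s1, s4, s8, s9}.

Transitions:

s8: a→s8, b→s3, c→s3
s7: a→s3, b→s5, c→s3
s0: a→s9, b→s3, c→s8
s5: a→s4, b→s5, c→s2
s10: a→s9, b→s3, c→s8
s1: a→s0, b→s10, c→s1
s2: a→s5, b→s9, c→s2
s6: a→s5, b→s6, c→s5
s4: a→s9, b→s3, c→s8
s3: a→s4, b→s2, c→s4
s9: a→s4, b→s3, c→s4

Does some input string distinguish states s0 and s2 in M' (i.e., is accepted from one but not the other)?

States {s1,s6,s7,s10} cannot be reached from the start state, so discard them.
P0 = {s4,s8,s9} | {s0,s2,s3,s5}.
On input c, block {s4,s8,s9} splits into {s4,s9} and {s8}.
Refine {s4,s9} on symbol c: members go to different blocks, giving {s4} and {s9}.
On input a, block {s0,s2,s3,s5} splits into {s3,s5} and {s0} and {s2}.
Split {s3,s5} by δ(·,b) → {s3} and {s5}.
Stable partition: {s4} | {s3} | {s8} | {s9} | {s0} | {s2} | {s5} — 7 equivalence classes.
s0 and s2 end up in different blocks, so they are distinguishable. For instance, the string 'a' is accepted from only s0.

Yes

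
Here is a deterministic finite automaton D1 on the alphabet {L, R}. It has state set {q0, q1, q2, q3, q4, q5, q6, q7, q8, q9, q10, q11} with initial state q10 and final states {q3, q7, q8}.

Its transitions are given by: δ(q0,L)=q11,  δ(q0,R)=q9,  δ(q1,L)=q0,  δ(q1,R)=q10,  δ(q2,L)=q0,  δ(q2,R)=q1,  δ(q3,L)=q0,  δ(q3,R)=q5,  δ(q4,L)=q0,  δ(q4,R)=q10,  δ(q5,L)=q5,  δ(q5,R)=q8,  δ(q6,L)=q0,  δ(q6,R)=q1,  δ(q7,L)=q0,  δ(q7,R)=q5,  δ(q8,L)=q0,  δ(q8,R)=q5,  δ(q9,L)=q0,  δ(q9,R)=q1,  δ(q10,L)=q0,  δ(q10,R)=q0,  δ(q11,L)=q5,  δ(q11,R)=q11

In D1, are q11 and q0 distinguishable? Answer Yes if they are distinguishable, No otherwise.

Yes

States {q2,q3,q4,q6,q7} cannot be reached from the start state, so discard them.
Initial partition by acceptance: {q8} | {q0,q1,q5,q9,q10,q11}.
Refine {q0,q1,q5,q9,q10,q11} on symbol R: members go to different blocks, giving {q0,q1,q9,q10,q11} and {q5}.
Split {q0,q1,q9,q10,q11} by δ(·,L) → {q0,q1,q9,q10} and {q11}.
On input L, block {q0,q1,q9,q10} splits into {q1,q9,q10} and {q0}.
On input R, block {q1,q9,q10} splits into {q1,q9} and {q10}.
Refine {q1,q9} on symbol R: members go to different blocks, giving {q1} and {q9}.
Stable partition: {q8} | {q1} | {q5} | {q11} | {q0} | {q10} | {q9} — 7 equivalence classes.
q11 and q0 end up in different blocks, so they are distinguishable. For instance, the string 'LR' is accepted from only q11.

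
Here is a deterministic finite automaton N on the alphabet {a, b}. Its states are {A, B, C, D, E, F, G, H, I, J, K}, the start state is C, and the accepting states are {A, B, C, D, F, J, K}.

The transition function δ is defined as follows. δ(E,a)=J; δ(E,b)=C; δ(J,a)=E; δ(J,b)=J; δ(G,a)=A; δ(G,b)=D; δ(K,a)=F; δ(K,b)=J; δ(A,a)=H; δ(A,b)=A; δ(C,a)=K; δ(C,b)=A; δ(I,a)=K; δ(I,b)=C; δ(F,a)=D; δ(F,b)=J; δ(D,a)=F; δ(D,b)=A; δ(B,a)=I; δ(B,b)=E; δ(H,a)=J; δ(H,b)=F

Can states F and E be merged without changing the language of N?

First remove the unreachable states {B,G,I}; 8 states remain.
P0 = {A,C,D,F,J,K} | {E,H}.
Refine {A,C,D,F,J,K} on symbol a: members go to different blocks, giving {C,D,F,K} and {A,J}.
No further refinement is possible. Final partition (3 blocks): {C,D,F,K} | {E,H} | {A,J}.
F and E end up in different blocks, so they are distinguishable. For instance, the string 'ε' is accepted from only F.

No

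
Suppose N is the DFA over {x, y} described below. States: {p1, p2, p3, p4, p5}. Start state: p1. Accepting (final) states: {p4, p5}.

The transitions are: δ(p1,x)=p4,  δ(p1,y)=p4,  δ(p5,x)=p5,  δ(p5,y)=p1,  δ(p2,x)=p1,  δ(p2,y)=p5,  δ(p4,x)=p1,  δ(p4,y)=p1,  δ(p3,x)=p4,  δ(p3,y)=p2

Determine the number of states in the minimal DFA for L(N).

2

States {p2,p3,p5} cannot be reached from the start state, so discard them.
Initial partition by acceptance: {p4} | {p1}.
The partition is now stable with 2 blocks: {p4} | {p1}.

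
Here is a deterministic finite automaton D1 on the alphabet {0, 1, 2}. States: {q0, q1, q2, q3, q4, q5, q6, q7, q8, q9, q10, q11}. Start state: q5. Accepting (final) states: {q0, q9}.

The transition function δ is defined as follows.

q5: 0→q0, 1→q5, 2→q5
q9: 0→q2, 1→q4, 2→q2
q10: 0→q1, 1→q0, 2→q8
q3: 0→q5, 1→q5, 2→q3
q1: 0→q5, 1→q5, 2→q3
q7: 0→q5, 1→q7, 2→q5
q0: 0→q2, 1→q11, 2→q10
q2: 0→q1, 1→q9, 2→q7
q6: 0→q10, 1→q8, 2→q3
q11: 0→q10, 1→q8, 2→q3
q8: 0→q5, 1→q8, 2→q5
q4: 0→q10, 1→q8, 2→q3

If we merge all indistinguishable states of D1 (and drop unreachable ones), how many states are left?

First remove the unreachable states {q6}; 11 states remain.
Start with accepting vs non-accepting: {q0,q9} | {q1,q2,q3,q4,q5,q7,q8,q10,q11}.
On input 0, block {q1,q2,q3,q4,q5,q7,q8,q10,q11} splits into {q1,q2,q3,q4,q7,q8,q10,q11} and {q5}.
Split {q1,q2,q3,q4,q7,q8,q10,q11} by δ(·,0) → {q1,q3,q7,q8} and {q2,q4,q10,q11}.
On input 1, block {q1,q3,q7,q8} splits into {q1,q3} and {q7,q8}.
Split {q2,q4,q10,q11} by δ(·,0) → {q2,q10} and {q4,q11}.
The partition is now stable with 6 blocks: {q0,q9} | {q1,q3} | {q5} | {q2,q10} | {q7,q8} | {q4,q11}.

6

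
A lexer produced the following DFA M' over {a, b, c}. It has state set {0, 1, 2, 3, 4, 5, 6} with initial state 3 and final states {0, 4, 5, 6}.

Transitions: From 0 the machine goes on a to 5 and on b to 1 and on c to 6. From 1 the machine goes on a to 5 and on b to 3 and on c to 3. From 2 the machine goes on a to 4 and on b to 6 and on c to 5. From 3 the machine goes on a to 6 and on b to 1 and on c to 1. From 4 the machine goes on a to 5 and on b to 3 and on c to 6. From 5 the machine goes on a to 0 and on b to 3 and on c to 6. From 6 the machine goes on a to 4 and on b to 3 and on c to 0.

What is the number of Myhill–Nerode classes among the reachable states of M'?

2

States {2} cannot be reached from the start state, so discard them.
Initial partition by acceptance: {0,4,5,6} | {1,3}.
The partition is now stable with 2 blocks: {0,4,5,6} | {1,3}.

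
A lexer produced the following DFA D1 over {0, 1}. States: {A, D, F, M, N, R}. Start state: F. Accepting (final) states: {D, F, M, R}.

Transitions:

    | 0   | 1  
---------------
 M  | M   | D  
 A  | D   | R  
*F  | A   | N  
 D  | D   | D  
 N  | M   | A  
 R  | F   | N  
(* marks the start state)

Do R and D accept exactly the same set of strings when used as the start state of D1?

All states are reachable from the start state.
P0 = {D,F,M,R} | {A,N}.
Refine {D,F,M,R} on symbol 0: members go to different blocks, giving {D,M,R} and {F}.
Refine {D,M,R} on symbol 0: members go to different blocks, giving {D,M} and {R}.
Refine {A,N} on symbol 1: members go to different blocks, giving {N} and {A}.
The partition is now stable with 5 blocks: {D,M} | {N} | {F} | {R} | {A}.
R and D end up in different blocks, so they are distinguishable. For instance, the string '1' is accepted from only D.

No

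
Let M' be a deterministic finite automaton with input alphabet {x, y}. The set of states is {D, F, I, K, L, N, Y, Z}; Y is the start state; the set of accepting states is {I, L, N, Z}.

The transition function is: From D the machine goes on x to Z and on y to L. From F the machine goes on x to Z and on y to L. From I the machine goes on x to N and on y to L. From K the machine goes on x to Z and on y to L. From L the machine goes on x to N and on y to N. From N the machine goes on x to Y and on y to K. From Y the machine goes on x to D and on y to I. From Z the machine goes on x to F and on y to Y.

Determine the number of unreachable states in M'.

A breadth-first search from the start state visits every state.

0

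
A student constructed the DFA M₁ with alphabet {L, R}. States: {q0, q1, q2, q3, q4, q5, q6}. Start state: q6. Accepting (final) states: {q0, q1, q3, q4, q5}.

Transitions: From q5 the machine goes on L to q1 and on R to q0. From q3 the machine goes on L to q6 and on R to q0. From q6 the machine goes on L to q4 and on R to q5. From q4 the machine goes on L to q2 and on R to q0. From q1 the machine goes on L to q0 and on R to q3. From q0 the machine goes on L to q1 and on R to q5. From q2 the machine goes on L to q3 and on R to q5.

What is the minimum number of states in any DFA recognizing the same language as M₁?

4

Every state is reachable, so we keep all 7.
Initial partition by acceptance: {q0,q1,q3,q4,q5} | {q2,q6}.
On input L, block {q0,q1,q3,q4,q5} splits into {q0,q1,q5} and {q3,q4}.
Refine {q0,q1,q5} on symbol R: members go to different blocks, giving {q0,q5} and {q1}.
Stable partition: {q0,q5} | {q2,q6} | {q3,q4} | {q1} — 4 equivalence classes.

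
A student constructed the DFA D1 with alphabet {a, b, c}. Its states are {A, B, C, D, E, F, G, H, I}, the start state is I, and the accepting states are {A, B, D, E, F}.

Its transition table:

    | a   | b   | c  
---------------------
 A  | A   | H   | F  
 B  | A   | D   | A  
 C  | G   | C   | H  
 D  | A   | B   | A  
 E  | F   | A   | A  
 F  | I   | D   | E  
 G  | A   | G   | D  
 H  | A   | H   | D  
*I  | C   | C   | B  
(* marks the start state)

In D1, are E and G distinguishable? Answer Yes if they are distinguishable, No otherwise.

Initial partition by acceptance: {A,B,D,E,F} | {C,G,H,I}.
Refine {A,B,D,E,F} on symbol a: members go to different blocks, giving {A,B,D,E} and {F}.
On input a, block {A,B,D,E} splits into {A,B,D} and {E}.
Split {A,B,D} by δ(·,b) → {B,D} and {A}.
Refine {C,G,H,I} on symbol a: members go to different blocks, giving {C,I} and {G,H}.
Split {C,I} by δ(·,a) → {C} and {I}.
The partition is now stable with 7 blocks: {B,D} | {C} | {F} | {E} | {A} | {G,H} | {I}.
E and G end up in different blocks, so they are distinguishable. For instance, the string 'ε' is accepted from only E.

Yes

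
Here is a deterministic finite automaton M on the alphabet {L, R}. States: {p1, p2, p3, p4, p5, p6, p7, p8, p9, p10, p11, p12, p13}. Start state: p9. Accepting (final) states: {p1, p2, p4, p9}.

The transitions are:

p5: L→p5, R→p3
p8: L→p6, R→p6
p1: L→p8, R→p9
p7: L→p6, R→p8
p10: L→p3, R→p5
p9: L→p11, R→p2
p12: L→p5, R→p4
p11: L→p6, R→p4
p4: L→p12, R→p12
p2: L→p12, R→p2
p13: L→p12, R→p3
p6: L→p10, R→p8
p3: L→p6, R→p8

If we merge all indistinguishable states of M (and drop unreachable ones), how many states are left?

First remove the unreachable states {p1,p7,p13}; 10 states remain.
Initial partition by acceptance: {p2,p4,p9} | {p3,p5,p6,p8,p10,p11,p12}.
On input R, block {p2,p4,p9} splits into {p2,p9} and {p4}.
Refine {p3,p5,p6,p8,p10,p11,p12} on symbol R: members go to different blocks, giving {p3,p5,p6,p8,p10} and {p11,p12}.
No further refinement is possible. Final partition (4 blocks): {p2,p9} | {p3,p5,p6,p8,p10} | {p4} | {p11,p12}.

4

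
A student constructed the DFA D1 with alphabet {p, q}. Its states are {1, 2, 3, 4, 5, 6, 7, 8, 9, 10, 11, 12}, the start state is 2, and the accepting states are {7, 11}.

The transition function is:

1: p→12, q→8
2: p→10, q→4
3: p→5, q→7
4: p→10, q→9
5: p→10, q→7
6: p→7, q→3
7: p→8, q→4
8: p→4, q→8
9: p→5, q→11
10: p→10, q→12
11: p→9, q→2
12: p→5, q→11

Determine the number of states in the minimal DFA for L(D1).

First remove the unreachable states {1,3,6}; 9 states remain.
Initial partition by acceptance: {7,11} | {2,4,5,8,9,10,12}.
Refine {2,4,5,8,9,10,12} on symbol q: members go to different blocks, giving {2,4,8,10} and {5,9,12}.
Refine {7,11} on symbol p: members go to different blocks, giving {7} and {11}.
On input q, block {2,4,8,10} splits into {2,8} and {4,10}.
Refine {2,8} on symbol q: members go to different blocks, giving {2} and {8}.
Refine {5,9,12} on symbol p: members go to different blocks, giving {9,12} and {5}.
Stable partition: {7} | {2} | {9,12} | {11} | {4,10} | {8} | {5} — 7 equivalence classes.

7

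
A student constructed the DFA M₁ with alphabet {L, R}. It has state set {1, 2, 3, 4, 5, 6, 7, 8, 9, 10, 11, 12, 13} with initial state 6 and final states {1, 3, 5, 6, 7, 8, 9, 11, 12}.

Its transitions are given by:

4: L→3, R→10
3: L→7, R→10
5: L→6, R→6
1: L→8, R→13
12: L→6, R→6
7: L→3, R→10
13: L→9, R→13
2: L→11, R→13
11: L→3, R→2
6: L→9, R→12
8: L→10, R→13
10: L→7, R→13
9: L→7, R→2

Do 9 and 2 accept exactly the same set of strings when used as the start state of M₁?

No

Reachable states from the start: {2,3,6,7,9,10,11,12,13}. Unreachable: {1,4,5,8} — drop them.
P0 = {3,6,7,9,11,12} | {2,10,13}.
Refine {3,6,7,9,11,12} on symbol R: members go to different blocks, giving {3,7,9,11} and {6,12}.
Split {6,12} by δ(·,L) → {6} and {12}.
Stable partition: {3,7,9,11} | {2,10,13} | {6} | {12} — 4 equivalence classes.
9 and 2 end up in different blocks, so they are distinguishable. For instance, the string 'ε' is accepted from only 9.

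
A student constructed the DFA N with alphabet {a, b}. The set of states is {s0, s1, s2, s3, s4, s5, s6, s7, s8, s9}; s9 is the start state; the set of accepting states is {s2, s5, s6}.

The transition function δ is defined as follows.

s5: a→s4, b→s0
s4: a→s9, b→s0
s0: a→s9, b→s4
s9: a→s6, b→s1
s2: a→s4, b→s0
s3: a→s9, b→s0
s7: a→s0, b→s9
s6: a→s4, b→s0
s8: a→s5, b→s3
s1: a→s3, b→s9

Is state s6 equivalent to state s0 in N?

No

Reachable states from the start: {s0,s1,s3,s4,s6,s9}. Unreachable: {s2,s5,s7,s8} — drop them.
Start with accepting vs non-accepting: {s6} | {s0,s1,s3,s4,s9}.
On input a, block {s0,s1,s3,s4,s9} splits into {s0,s1,s3,s4} and {s9}.
Refine {s0,s1,s3,s4} on symbol a: members go to different blocks, giving {s0,s3,s4} and {s1}.
No further refinement is possible. Final partition (4 blocks): {s6} | {s0,s3,s4} | {s9} | {s1}.
s6 and s0 end up in different blocks, so they are distinguishable. For instance, the string 'ε' is accepted from only s6.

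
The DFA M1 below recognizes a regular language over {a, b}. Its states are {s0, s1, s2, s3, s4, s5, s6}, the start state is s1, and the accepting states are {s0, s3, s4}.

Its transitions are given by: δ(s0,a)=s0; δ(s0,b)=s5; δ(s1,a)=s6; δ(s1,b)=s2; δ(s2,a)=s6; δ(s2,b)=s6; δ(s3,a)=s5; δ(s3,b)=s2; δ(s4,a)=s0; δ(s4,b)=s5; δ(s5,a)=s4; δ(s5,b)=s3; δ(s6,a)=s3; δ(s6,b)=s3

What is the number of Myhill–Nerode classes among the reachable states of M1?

P0 = {s0,s3,s4} | {s1,s2,s5,s6}.
On input a, block {s0,s3,s4} splits into {s0,s4} and {s3}.
Refine {s1,s2,s5,s6} on symbol a: members go to different blocks, giving {s1,s2} and {s5} and {s6}.
On input b, block {s1,s2} splits into {s1} and {s2}.
The partition is now stable with 6 blocks: {s0,s4} | {s1} | {s3} | {s5} | {s6} | {s2}.

6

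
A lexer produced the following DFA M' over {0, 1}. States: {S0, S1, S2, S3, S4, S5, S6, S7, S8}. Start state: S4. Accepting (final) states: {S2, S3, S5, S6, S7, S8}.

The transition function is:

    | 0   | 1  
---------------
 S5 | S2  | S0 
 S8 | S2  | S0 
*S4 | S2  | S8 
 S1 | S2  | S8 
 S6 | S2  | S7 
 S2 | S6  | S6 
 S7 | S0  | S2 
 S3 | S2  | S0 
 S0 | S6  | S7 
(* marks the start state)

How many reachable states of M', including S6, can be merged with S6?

1

Reachable states from the start: {S0,S2,S4,S6,S7,S8}. Unreachable: {S1,S3,S5} — drop them.
Start with accepting vs non-accepting: {S2,S6,S7,S8} | {S0,S4}.
Split {S2,S6,S7,S8} by δ(·,0) → {S2,S6,S8} and {S7}.
Refine {S2,S6,S8} on symbol 1: members go to different blocks, giving {S2} and {S6} and {S8}.
Split {S0,S4} by δ(·,0) → {S0} and {S4}.
Stable partition: {S2} | {S0} | {S7} | {S6} | {S8} | {S4} — 6 equivalence classes.
The equivalence class containing S6 is {S6}, of size 1.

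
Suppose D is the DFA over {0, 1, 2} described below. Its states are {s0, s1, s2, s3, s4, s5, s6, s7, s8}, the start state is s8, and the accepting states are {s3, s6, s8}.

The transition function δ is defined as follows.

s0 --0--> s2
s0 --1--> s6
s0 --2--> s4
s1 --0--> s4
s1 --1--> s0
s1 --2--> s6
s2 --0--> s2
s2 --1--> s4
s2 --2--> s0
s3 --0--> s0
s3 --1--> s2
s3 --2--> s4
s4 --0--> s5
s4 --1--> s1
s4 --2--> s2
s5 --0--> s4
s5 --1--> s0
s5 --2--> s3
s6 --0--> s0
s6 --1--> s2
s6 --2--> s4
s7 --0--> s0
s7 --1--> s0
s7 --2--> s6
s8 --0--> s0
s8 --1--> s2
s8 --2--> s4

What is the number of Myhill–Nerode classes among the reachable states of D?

5

First remove the unreachable states {s7}; 8 states remain.
P0 = {s3,s6,s8} | {s0,s1,s2,s4,s5}.
On input 1, block {s0,s1,s2,s4,s5} splits into {s1,s2,s4,s5} and {s0}.
Refine {s1,s2,s4,s5} on symbol 1: members go to different blocks, giving {s1,s5} and {s2,s4}.
Refine {s2,s4} on symbol 0: members go to different blocks, giving {s2} and {s4}.
No further refinement is possible. Final partition (5 blocks): {s3,s6,s8} | {s1,s5} | {s0} | {s2} | {s4}.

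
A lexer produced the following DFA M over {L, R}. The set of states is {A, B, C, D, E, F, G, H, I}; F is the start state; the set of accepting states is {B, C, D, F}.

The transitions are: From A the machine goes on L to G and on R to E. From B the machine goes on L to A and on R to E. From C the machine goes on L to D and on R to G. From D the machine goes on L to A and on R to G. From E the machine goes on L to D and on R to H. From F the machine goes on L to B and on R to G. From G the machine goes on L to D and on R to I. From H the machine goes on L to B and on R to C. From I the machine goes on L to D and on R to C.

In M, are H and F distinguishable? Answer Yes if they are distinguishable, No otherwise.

Yes

Every state is reachable, so we keep all 9.
Initial partition by acceptance: {B,C,D,F} | {A,E,G,H,I}.
Refine {B,C,D,F} on symbol L: members go to different blocks, giving {B,D} and {C,F}.
Split {A,E,G,H,I} by δ(·,L) → {E,G,H,I} and {A}.
Split {E,G,H,I} by δ(·,R) → {E,G} and {H,I}.
The partition is now stable with 5 blocks: {B,D} | {E,G} | {C,F} | {A} | {H,I}.
H and F end up in different blocks, so they are distinguishable. For instance, the string 'ε' is accepted from only F.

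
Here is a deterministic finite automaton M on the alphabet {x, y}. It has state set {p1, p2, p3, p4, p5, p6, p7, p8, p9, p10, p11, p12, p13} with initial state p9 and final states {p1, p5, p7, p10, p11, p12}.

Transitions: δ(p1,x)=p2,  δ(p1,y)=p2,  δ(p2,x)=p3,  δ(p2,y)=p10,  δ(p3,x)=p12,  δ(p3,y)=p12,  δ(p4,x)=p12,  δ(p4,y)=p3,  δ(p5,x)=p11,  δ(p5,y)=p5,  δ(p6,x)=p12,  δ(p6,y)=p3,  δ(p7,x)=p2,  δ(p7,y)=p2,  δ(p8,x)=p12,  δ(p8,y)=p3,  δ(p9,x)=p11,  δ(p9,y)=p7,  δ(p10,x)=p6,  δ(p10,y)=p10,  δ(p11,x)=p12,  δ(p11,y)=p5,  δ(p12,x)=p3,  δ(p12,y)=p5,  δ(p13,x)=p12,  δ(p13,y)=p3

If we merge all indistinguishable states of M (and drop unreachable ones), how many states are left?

9

First remove the unreachable states {p1,p4,p8,p13}; 9 states remain.
P0 = {p5,p7,p10,p11,p12} | {p2,p3,p6,p9}.
Split {p5,p7,p10,p11,p12} by δ(·,x) → {p7,p10,p12} and {p5,p11}.
Refine {p7,p10,p12} on symbol y: members go to different blocks, giving {p7} and {p10} and {p12}.
Refine {p2,p3,p6,p9} on symbol x: members go to different blocks, giving {p3,p6} and {p2} and {p9}.
On input y, block {p3,p6} splits into {p3} and {p6}.
Refine {p5,p11} on symbol x: members go to different blocks, giving {p5} and {p11}.
No further refinement is possible. Final partition (9 blocks): {p7} | {p3} | {p5} | {p10} | {p12} | {p2} | {p9} | {p6} | {p11}.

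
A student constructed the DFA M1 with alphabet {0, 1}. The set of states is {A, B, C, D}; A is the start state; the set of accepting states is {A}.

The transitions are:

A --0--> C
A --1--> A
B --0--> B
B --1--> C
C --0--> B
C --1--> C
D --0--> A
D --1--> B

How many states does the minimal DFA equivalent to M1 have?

2

States {D} cannot be reached from the start state, so discard them.
P0 = {A} | {B,C}.
No further refinement is possible. Final partition (2 blocks): {A} | {B,C}.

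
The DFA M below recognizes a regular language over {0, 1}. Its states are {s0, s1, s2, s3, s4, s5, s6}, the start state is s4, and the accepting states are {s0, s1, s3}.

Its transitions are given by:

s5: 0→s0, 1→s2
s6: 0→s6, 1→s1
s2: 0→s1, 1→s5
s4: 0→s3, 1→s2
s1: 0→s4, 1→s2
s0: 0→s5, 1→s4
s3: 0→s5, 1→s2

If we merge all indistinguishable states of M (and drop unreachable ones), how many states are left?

2

States {s6} cannot be reached from the start state, so discard them.
Initial partition by acceptance: {s0,s1,s3} | {s2,s4,s5}.
Stable partition: {s0,s1,s3} | {s2,s4,s5} — 2 equivalence classes.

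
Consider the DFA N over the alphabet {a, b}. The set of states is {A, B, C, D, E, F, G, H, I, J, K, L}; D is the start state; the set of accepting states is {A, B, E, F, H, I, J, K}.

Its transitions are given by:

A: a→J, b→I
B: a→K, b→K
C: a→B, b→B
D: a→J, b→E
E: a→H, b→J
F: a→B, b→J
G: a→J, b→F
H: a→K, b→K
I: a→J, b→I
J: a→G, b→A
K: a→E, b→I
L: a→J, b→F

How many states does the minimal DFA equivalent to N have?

6

States {C,L} cannot be reached from the start state, so discard them.
Start with accepting vs non-accepting: {A,B,E,F,H,I,J,K} | {D,G}.
Split {A,B,E,F,H,I,J,K} by δ(·,a) → {A,B,E,F,H,I,K} and {J}.
On input a, block {A,B,E,F,H,I,K} splits into {B,E,F,H,K} and {A,I}.
Split {B,E,F,H,K} by δ(·,b) → {B,H} and {E,F} and {K}.
No further refinement is possible. Final partition (6 blocks): {B,H} | {D,G} | {J} | {A,I} | {E,F} | {K}.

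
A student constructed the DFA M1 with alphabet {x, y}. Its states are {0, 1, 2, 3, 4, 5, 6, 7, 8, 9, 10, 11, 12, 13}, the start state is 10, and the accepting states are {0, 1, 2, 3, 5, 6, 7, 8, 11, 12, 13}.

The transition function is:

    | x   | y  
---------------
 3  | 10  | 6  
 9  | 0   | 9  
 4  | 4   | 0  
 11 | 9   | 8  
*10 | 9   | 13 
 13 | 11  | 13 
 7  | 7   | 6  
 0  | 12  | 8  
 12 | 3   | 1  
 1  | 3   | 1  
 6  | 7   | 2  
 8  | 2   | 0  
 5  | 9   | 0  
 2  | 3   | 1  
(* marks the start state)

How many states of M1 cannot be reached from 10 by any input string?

No path from 10 leads to 4, 5; the other 12 states are all reachable.

2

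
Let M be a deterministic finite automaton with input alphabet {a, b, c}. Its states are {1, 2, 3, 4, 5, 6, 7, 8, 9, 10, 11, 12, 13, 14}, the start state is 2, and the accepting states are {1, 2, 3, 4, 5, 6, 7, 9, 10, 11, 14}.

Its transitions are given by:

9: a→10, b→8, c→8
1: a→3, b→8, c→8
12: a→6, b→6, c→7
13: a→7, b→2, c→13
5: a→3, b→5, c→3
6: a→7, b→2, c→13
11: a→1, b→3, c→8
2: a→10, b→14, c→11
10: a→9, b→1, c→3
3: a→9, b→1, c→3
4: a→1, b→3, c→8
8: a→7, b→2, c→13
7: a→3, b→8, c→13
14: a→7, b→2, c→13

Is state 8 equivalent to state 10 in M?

First remove the unreachable states {4,5,6,12}; 10 states remain.
Initial partition by acceptance: {1,2,3,7,9,10,11,14} | {8,13}.
Refine {1,2,3,7,9,10,11,14} on symbol b: members go to different blocks, giving {2,3,10,11,14} and {1,7,9}.
Refine {2,3,10,11,14} on symbol a: members go to different blocks, giving {3,10,11,14} and {2}.
On input b, block {3,10,11,14} splits into {3,10} and {11} and {14}.
Stable partition: {3,10} | {8,13} | {1,7,9} | {2} | {11} | {14} — 6 equivalence classes.
8 and 10 end up in different blocks, so they are distinguishable. For instance, the string 'ε' is accepted from only 10.

No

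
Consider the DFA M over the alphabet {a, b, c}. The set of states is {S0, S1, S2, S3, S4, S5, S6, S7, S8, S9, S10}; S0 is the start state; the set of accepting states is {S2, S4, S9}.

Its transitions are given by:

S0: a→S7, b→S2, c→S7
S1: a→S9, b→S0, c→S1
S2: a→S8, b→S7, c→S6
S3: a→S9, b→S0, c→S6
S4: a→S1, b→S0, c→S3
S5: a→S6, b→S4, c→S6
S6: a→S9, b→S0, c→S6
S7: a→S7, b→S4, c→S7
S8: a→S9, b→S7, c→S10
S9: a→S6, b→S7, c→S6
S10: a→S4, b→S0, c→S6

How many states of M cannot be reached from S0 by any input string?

1

No path from S0 leads to S5; the other 10 states are all reachable.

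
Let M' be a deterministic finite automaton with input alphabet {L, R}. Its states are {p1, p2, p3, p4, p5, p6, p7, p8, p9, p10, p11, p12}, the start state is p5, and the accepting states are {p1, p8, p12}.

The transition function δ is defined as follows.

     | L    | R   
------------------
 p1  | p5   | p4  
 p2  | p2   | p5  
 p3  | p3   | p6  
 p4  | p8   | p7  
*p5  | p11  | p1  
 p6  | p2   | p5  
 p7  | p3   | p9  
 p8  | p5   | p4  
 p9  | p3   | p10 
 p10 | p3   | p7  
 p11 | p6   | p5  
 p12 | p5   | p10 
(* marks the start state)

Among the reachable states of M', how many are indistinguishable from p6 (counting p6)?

3

First remove the unreachable states {p12}; 11 states remain.
Start with accepting vs non-accepting: {p1,p8} | {p2,p3,p4,p5,p6,p7,p9,p10,p11}.
Refine {p2,p3,p4,p5,p6,p7,p9,p10,p11} on symbol L: members go to different blocks, giving {p2,p3,p5,p6,p7,p9,p10,p11} and {p4}.
Refine {p2,p3,p5,p6,p7,p9,p10,p11} on symbol R: members go to different blocks, giving {p2,p3,p6,p7,p9,p10,p11} and {p5}.
On input R, block {p2,p3,p6,p7,p9,p10,p11} splits into {p3,p7,p9,p10} and {p2,p6,p11}.
Refine {p3,p7,p9,p10} on symbol R: members go to different blocks, giving {p7,p9,p10} and {p3}.
The partition is now stable with 6 blocks: {p1,p8} | {p7,p9,p10} | {p4} | {p5} | {p2,p6,p11} | {p3}.
The equivalence class containing p6 is {p2,p6,p11}, of size 3.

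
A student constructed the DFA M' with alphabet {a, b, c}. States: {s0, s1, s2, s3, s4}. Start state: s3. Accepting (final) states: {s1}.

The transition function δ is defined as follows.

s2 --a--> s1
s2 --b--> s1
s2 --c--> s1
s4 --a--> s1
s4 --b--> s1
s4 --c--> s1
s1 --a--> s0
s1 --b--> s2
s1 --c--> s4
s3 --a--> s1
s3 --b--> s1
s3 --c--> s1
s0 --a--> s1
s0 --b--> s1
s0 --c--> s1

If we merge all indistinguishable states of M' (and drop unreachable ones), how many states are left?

2

Initial partition by acceptance: {s1} | {s0,s2,s3,s4}.
No further refinement is possible. Final partition (2 blocks): {s1} | {s0,s2,s3,s4}.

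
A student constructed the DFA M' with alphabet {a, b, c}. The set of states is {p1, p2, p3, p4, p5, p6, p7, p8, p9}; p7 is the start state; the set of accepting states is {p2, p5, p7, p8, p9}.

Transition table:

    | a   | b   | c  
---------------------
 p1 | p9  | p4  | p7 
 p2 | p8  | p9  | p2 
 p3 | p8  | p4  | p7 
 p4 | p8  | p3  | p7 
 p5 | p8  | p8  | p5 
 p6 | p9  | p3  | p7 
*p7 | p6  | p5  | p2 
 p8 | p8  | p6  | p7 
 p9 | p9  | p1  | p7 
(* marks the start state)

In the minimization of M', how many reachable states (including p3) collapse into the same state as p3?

Every state is reachable, so we keep all 9.
P0 = {p2,p5,p7,p8,p9} | {p1,p3,p4,p6}.
Refine {p2,p5,p7,p8,p9} on symbol a: members go to different blocks, giving {p2,p5,p8,p9} and {p7}.
Split {p2,p5,p8,p9} by δ(·,b) → {p2,p5} and {p8,p9}.
No further refinement is possible. Final partition (4 blocks): {p2,p5} | {p1,p3,p4,p6} | {p7} | {p8,p9}.
State p3 belongs to the block {p1,p3,p4,p6}, which has 4 states.

4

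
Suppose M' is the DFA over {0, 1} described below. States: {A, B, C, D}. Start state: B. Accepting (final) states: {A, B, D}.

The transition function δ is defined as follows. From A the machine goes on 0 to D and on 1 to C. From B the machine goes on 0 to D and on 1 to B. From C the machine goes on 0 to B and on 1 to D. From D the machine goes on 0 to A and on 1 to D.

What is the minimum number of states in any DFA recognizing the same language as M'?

All states are reachable from the start state.
Initial partition by acceptance: {A,B,D} | {C}.
On input 1, block {A,B,D} splits into {B,D} and {A}.
Refine {B,D} on symbol 0: members go to different blocks, giving {B} and {D}.
No further refinement is possible. Final partition (4 blocks): {B} | {C} | {A} | {D}.

4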